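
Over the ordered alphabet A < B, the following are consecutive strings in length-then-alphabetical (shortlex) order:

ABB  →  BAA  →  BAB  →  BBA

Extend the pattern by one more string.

BBB

Treat BBA as a base-2 numeral over the given alphabet and add one, carrying through any trailing B's.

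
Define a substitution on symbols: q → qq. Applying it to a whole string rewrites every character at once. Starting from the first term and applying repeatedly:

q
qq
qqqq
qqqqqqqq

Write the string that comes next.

Apply φ to qqqqqqqq symbol by symbol: q→qq, q→qq, q→qq, q→qq, q→qq, q→qq, q→qq, q→qq; joined: qq qq qq qq qq qq qq qq.

qqqqqqqqqqqqqqqq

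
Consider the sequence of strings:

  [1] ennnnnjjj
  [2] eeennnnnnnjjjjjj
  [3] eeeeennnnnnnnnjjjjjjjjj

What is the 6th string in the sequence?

eeeeeeeeeeennnnnnnnnnnnnnnjjjjjjjjjjjjjjjjjj

Each string has the form e^{2n-1} n^{2n+3} j^{3n} (n = 1, 2, …).
At n = 6 the blocks have lengths 11, 15, 18.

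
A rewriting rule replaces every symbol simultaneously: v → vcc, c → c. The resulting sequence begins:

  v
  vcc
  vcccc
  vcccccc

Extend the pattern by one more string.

vcccccccc

Rewriting each symbol of vcccccc: v→vcc, c→c, c→c, c→c, c→c, c→c, c→c, which concatenates to vcc c c c c c c.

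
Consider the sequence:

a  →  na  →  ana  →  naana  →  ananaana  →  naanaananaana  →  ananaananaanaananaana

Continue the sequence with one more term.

This is a Fibonacci-style word recurrence s(k) = s(k−2)·s(k−1): e.g. a·na = ana.
Continuing: naanaananaana · ananaananaanaananaana gives term 8.

naanaananaanaananaananaanaananaana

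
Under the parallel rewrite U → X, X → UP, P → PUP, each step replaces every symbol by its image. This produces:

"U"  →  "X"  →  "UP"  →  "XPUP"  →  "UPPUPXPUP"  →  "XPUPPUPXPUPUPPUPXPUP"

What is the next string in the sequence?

φ(XPUPPUPXPUPUPPUPXPUP) expands symbol-by-symbol to UP PUP X PUP PUP X PUP UP PUP X PUP X PUP PUP X PUP UP PUP X PUP; joining the 20 pieces gives the next term.

UPPUPXPUPPUPXPUPUPPUPXPUPXPUPPUPXPUPUPPUPXPUP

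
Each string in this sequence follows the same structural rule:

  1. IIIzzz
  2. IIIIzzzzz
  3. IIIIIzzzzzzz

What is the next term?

IIIIIIzzzzzzzzz

The n-th term is n+1 I's then 2n-1 z's, where the shown terms are n = 2, 3, 4.
For the next term, n = 5, so the run lengths are 6, 9.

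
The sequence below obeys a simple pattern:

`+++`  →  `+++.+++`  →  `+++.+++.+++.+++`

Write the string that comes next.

Every step duplicates the string with '.' between the halves.
Doubling +++.+++.+++.+++ with '.' between the halves:

+++.+++.+++.+++.+++.+++.+++.+++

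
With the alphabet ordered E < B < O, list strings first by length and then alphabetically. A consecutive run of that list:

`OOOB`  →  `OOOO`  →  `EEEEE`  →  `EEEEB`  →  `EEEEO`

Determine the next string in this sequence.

EEEBE

The successor of EEEEO increments the rightmost position that isn't already O and resets every position after it to E.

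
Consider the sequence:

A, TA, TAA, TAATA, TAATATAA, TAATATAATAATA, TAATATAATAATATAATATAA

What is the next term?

From term 3 onward, concatenate the last term with the second-to-last: TA·A = TAA, TAA·TA = TAATA, …
The next term joins TAATATAATAATATAATATAA and TAATATAATAATA.

TAATATAATAATATAATATAATAATATAATAATA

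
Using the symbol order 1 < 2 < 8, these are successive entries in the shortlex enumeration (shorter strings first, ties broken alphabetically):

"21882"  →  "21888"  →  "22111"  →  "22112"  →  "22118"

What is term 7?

22122

Continuing the enumeration 2 steps past 22118: 22118 → 22121 → (answer).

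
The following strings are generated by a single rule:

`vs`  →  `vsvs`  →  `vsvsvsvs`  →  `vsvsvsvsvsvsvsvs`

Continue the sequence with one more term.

vsvsvsvsvsvsvsvsvsvsvsvsvsvsvsvs

s(k+1) = s(k)·s(k) — each term doubles the last.
One more doubling of vsvsvsvsvsvsvsvs gives the answer.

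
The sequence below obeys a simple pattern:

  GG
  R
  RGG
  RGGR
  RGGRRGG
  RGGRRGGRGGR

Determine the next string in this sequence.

RGGRRGGRGGRRGGRRGG

This is a Fibonacci-style word recurrence s(k) = s(k−1)·s(k−2): e.g. R·GG = RGG.
So term 7 is RGGRRGGRGGR·RGGRRGG.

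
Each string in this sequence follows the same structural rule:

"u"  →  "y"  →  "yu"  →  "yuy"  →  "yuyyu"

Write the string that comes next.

yuyyuyuy

From term 3 onward, concatenate the last term with the second-to-last: y·u = yu, yu·y = yuy, …
So term 6 is yuyyu·yuy.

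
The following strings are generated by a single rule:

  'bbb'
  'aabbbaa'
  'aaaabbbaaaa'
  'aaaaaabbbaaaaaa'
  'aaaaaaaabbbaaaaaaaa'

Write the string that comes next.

Every step adds aa to the front and aa to the end of the previous string.
So the next term is aa·aaaaaaaabbbaaaaaaaa·aa.

aaaaaaaaaabbbaaaaaaaaaa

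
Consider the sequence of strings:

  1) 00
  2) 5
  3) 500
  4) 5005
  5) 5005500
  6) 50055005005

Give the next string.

Each term (from the third on) is the previous term followed by the one before it: term 3 = 5·00 = 500.
Continuing: 50055005005 · 5005500 gives term 7.

500550050055005500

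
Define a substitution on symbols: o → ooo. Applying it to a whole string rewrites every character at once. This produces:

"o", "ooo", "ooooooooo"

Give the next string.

Rewriting each symbol of ooooooooo: o→ooo, o→ooo, o→ooo, o→ooo, o→ooo, o→ooo, o→ooo, o→ooo, o→ooo, which concatenates to ooo ooo ooo ooo ooo ooo ooo ooo ooo.

ooooooooooooooooooooooooooo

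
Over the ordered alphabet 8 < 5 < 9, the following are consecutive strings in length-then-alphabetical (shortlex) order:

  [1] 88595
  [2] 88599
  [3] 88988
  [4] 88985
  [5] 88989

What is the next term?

88958

Treat 88989 as a base-3 numeral over the given alphabet and add one, carrying through any trailing 9's.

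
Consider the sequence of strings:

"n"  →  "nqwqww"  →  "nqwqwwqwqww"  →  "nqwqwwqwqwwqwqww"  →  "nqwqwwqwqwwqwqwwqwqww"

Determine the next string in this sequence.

nqwqwwqwqwwqwqwwqwqwwqwqww

Each term is the previous one with qwqww appended.
One more step from nqwqwwqwqwwqwqwwqwqww gives the answer.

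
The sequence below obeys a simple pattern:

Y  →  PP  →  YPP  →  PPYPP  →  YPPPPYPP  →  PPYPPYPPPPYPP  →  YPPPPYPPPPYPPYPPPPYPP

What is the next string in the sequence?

PPYPPYPPPPYPPYPPPPYPPPPYPPYPPPPYPP

Each term (from the third on) is the two preceding terms concatenated in order: term 3 = Y·PP = YPP.
Continuing: PPYPPYPPPPYPP · YPPPPYPPPPYPPYPPPPYPP gives term 8.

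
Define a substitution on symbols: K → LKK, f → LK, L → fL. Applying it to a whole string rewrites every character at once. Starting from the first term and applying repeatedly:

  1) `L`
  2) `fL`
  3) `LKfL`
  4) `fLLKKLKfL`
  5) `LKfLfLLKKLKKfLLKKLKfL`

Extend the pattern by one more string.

Rewriting the 21 symbols of LKfLfLLKKLKKfLLKKLKfL one by one yields fL LKK LK fL LK fL fL LKK LKK fL LKK LKK LK fL fL LKK LKK fL LKK LK fL; concatenated:

fLLKKLKfLLKfLfLLKKLKKfLLKKLKKLKfLfLLKKLKKfLLKKLKfL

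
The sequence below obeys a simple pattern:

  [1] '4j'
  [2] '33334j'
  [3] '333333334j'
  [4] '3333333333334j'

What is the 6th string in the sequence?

333333333333333333334j

Each term is the previous one with 3333 prepended.
From 3333333333334j, 2 further steps: 3333333333334j → 33333333333333334j → (answer).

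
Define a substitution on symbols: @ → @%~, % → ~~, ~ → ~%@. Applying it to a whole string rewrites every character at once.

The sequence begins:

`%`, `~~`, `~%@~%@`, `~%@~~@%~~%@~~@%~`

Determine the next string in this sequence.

φ(~%@~~@%~~%@~~@%~) expands symbol-by-symbol to ~%@ ~~ @%~ ~%@ ~%@ @%~ ~~ ~%@ ~%@ ~~ @%~ ~%@ ~%@ @%~ ~~ ~%@; joining the 16 pieces gives the next term.

~%@~~@%~~%@~%@@%~~~~%@~%@~~@%~~%@~%@@%~~~~%@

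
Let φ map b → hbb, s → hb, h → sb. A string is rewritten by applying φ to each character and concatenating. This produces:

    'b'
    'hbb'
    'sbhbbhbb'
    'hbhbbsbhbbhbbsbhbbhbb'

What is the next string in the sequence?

sbhbbsbhbbhbbhbhbbsbhbbhbbsbhbbhbbhbhbbsbhbbhbbsbhbbhbb

Replace each of the 21 characters of hbhbbsbhbbhbbsbhbbhbb in place — sb hbb sb hbb hbb hb hbb sb hbb hbb sb hbb hbb hb hbb sb hbb hbb sb hbb hbb — and concatenate.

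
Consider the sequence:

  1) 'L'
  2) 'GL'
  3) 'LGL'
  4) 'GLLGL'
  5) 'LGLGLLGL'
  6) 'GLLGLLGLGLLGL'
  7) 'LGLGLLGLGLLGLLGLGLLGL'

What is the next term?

GLLGLLGLGLLGLLGLGLLGLGLLGLLGLGLLGL

This is a Fibonacci-style word recurrence s(k) = s(k−2)·s(k−1): e.g. L·GL = LGL.
Continuing: GLLGLLGLGLLGL · LGLGLLGLGLLGLLGLGLLGL gives term 8.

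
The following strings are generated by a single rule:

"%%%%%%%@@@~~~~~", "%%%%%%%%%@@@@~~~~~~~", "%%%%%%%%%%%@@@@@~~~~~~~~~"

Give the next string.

Term n consists of 2n+1 %'s, followed by n @'s, followed by 2n-1 ~'s, where the shown terms are n = 3, 4, 5.
Setting n = 6 gives 13, 6, 11 characters in each block.

%%%%%%%%%%%%%@@@@@@~~~~~~~~~~~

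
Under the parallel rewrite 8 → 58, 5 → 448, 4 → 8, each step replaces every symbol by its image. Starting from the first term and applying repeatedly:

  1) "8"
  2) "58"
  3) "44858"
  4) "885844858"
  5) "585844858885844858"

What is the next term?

4485844858885844858585844858885844858

φ(585844858885844858) expands symbol-by-symbol to 448 58 448 58 8 8 58 448 58 58 58 448 58 8 8 58 448 58; joining the 18 pieces gives the next term.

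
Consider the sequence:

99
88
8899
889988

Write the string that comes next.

8899888899

From term 3 onward, concatenate the last term with the second-to-last: 88·99 = 8899, 8899·88 = 889988, …
Continuing: 889988 · 8899 gives term 5.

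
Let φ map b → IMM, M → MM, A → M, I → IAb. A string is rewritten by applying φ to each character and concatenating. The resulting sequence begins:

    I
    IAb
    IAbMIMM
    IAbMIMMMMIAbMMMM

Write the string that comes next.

Rewriting the 16 symbols of IAbMIMMMMIAbMMMM one by one yields IAb M IMM MM IAb MM MM MM MM IAb M IMM MM MM MM MM; concatenated:

IAbMIMMMMIAbMMMMMMMMIAbMIMMMMMMMMMM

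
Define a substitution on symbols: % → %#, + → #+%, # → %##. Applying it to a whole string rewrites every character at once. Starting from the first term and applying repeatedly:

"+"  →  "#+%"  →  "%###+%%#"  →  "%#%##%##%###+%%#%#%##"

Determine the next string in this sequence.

%#%##%#%##%##%#%##%##%#%##%##%###+%%#%#%##%#%##%#%##%##

φ(%#%##%##%###+%%#%#%##) expands symbol-by-symbol to %# %## %# %## %## %# %## %## %# %## %## %## #+% %# %# %## %# %## %# %## %##; joining the 21 pieces gives the next term.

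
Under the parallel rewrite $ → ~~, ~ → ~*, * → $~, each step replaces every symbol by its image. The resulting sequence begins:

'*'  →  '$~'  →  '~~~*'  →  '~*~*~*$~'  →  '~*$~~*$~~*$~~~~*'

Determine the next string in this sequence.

φ(~*$~~*$~~*$~~~~*) expands symbol-by-symbol to ~* $~ ~~ ~* ~* $~ ~~ ~* ~* $~ ~~ ~* ~* ~* ~* $~; joining the 16 pieces gives the next term.

~*$~~~~*~*$~~~~*~*$~~~~*~*~*~*$~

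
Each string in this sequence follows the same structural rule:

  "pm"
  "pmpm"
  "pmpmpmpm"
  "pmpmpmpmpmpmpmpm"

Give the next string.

Each string is two copies of the previous one concatenated.
So the next term is two copies of pmpmpmpmpmpmpmpm.

pmpmpmpmpmpmpmpmpmpmpmpmpmpmpmpm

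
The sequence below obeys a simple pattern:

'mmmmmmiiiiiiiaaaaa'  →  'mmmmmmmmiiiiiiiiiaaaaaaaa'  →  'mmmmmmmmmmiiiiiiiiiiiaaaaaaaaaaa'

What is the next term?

The n-th term is 2n+2 m's then 2n+3 i's then 3n-1 a's, where the shown terms are n = 2, 3, 4.
At n = 5 the blocks have lengths 12, 13, 14.

mmmmmmmmmmmmiiiiiiiiiiiiiaaaaaaaaaaaaaa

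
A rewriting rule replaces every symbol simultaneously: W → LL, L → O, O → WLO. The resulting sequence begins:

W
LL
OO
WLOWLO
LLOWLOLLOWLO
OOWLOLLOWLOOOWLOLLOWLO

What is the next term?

WLOWLOLLOWLOOOWLOLLOWLOWLOWLOLLOWLOOOWLOLLOWLO

Applying the rule to each of the 22 symbols of OOWLOLLOWLOOOWLOLLOWLO gives the pieces WLO WLO LL O WLO O O WLO LL O WLO WLO WLO LL O WLO O O WLO LL O WLO, which concatenate to the answer.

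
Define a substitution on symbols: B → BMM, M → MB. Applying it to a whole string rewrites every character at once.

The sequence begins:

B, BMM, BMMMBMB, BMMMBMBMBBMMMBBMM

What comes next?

BMMMBMBMBBMMMBBMMMBBMMBMMMBMBMBBMMBMMMBMB

Replace each of the 17 characters of BMMMBMBMBBMMMBBMM in place — BMM MB MB MB BMM MB BMM MB BMM BMM MB MB MB BMM BMM MB MB — and concatenate.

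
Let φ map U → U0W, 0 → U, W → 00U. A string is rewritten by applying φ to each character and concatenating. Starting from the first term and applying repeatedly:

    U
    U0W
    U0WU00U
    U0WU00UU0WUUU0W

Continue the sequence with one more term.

Rewriting the 15 symbols of U0WU00UU0WUUU0W one by one yields U0W U 00U U0W U U U0W U0W U 00U U0W U0W U0W U 00U; concatenated:

U0WU00UU0WUUU0WU0WU00UU0WU0WU0WU00U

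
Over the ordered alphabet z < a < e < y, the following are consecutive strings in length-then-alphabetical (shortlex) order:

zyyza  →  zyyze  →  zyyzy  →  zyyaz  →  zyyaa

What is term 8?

zyyez

Stepping forward 3 times from zyyaa: zyyaa → zyyae → zyyay, then the target.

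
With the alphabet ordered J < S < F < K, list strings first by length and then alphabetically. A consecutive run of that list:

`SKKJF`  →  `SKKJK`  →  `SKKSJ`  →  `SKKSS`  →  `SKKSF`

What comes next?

SKKSK

Treat SKKSF as a base-4 numeral over the given alphabet and add one, carrying through any trailing K's.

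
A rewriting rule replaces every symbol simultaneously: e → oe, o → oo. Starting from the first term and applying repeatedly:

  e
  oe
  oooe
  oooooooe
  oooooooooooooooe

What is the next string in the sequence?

Rewriting the 16 symbols of oooooooooooooooe one by one yields oo oo oo oo oo oo oo oo oo oo oo oo oo oo oo oe; concatenated:

oooooooooooooooooooooooooooooooe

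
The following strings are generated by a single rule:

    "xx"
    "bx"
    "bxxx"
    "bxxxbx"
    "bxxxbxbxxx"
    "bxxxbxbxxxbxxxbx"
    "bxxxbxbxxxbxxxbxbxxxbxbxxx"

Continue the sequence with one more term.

bxxxbxbxxxbxxxbxbxxxbxbxxxbxxxbxbxxxbxxxbx

From term 3 onward, concatenate the last term with the second-to-last: bx·xx = bxxx, bxxx·bx = bxxxbx, …
The next term joins bxxxbxbxxxbxxxbxbxxxbxbxxx and bxxxbxbxxxbxxxbx.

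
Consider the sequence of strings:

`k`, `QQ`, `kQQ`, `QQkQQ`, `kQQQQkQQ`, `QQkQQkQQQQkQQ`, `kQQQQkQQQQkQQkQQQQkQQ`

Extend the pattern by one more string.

QQkQQkQQQQkQQkQQQQkQQQQkQQkQQQQkQQ

From term 3 onward, concatenate the second-to-last term with the last: k·QQ = kQQ, QQ·kQQ = QQkQQ, …
The next term joins QQkQQkQQQQkQQ and kQQQQkQQQQkQQkQQQQkQQ.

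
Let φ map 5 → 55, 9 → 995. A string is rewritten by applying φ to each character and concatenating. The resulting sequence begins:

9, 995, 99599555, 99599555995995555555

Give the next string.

Replace each of the 20 characters of 99599555995995555555 in place — 995 995 55 995 995 55 55 55 995 995 55 995 995 55 55 55 55 55 55 55 — and concatenate.

995995559959955555559959955599599555555555555555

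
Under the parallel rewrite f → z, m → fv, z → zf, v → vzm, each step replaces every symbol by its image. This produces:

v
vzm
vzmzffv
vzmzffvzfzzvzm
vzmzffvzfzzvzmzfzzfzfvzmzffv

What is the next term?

vzmzffvzfzzvzmzfzzfzfvzmzffvzfzzfzfzzfzvzmzffvzfzzvzm

Replace each of the 28 characters of vzmzffvzfzzvzmzfzzfzfvzmzffv in place — vzm zf fv zf z z vzm zf z zf zf vzm zf fv zf z zf zf z zf z vzm zf fv zf z z vzm — and concatenate.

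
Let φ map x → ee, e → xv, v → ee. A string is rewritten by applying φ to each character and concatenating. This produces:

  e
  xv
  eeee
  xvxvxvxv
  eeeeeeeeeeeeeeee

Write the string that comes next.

φ(eeeeeeeeeeeeeeee) expands symbol-by-symbol to xv xv xv xv xv xv xv xv xv xv xv xv xv xv xv xv; joining the 16 pieces gives the next term.

xvxvxvxvxvxvxvxvxvxvxvxvxvxvxvxv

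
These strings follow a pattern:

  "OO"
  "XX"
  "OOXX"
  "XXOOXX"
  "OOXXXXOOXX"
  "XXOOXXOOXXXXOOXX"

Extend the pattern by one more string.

Each term (from the third on) is the two preceding terms concatenated in order: term 3 = OO·XX = OOXX.
So term 7 is OOXXXXOOXX·XXOOXXOOXXXXOOXX.

OOXXXXOOXXXXOOXXOOXXXXOOXX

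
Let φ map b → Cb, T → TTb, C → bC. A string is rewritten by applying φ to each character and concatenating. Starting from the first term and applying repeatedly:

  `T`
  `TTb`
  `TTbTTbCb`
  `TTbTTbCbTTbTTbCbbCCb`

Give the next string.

Rewriting the 20 symbols of TTbTTbCbTTbTTbCbbCCb one by one yields TTb TTb Cb TTb TTb Cb bC Cb TTb TTb Cb TTb TTb Cb bC Cb Cb bC bC Cb; concatenated:

TTbTTbCbTTbTTbCbbCCbTTbTTbCbTTbTTbCbbCCbCbbCbCCb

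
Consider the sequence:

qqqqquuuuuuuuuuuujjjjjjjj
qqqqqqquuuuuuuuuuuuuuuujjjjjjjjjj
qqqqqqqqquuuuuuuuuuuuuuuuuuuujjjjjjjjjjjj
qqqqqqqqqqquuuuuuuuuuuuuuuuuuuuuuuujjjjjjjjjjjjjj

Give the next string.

qqqqqqqqqqqqquuuuuuuuuuuuuuuuuuuuuuuuuuuujjjjjjjjjjjjjjjj

Each string has the form q^{2n-1} u^{4n} j^{2n+2}, where the shown terms are n = 3, 4, 5, 6.
At n = 7 the blocks have lengths 13, 28, 16.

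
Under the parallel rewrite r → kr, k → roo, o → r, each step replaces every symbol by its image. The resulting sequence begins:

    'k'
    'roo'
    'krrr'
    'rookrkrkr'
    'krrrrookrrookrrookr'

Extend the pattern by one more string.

Rewriting the 19 symbols of krrrrookrrookrrookr one by one yields roo kr kr kr kr r r roo kr kr r r roo kr kr r r roo kr; concatenated:

rookrkrkrkrrrrookrkrrrrookrkrrrrookr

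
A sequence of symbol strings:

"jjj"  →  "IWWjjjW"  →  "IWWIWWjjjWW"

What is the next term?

IWWIWWIWWjjjWWW

Every step adds IWW to the front and W to the end of the previous string.
One more step from IWWIWWjjjWW gives the answer.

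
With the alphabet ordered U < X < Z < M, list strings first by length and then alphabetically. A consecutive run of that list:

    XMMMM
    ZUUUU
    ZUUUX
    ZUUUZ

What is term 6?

Continuing the enumeration 2 steps past ZUUUZ: ZUUUZ → ZUUUM → (answer).

ZUUXU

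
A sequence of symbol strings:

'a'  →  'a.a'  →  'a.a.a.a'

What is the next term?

Every step duplicates the string with '.' between the halves.
Doubling a.a.a.a with '.' between the halves:

a.a.a.a.a.a.a.a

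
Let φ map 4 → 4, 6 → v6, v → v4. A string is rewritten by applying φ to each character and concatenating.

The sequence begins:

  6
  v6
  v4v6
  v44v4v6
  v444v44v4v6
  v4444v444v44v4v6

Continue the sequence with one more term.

Rewriting the 16 symbols of v4444v444v44v4v6 one by one yields v4 4 4 4 4 v4 4 4 4 v4 4 4 v4 4 v4 v6; concatenated:

v44444v4444v444v44v4v6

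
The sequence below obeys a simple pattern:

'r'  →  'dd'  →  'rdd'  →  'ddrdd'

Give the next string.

This is a Fibonacci-style word recurrence s(k) = s(k−2)·s(k−1): e.g. r·dd = rdd.
Continuing: rdd · ddrdd gives term 5.

rddddrdd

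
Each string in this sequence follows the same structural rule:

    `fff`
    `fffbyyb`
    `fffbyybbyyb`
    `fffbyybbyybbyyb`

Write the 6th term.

fffbyybbyybbyybbyybbyyb

The strings grow by a fixed suffix byyb each time.
From fffbyybbyybbyyb, 2 further steps: fffbyybbyybbyyb → fffbyybbyybbyybbyyb → (answer).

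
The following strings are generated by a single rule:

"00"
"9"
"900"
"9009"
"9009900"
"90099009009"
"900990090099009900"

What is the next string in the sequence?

This is a Fibonacci-style word recurrence s(k) = s(k−1)·s(k−2): e.g. 9·00 = 900.
The next term joins 900990090099009900 and 90099009009.

90099009009900990090099009009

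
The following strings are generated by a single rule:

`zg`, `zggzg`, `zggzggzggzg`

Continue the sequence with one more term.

Every step duplicates the string with 'g' between the halves.
So the next term is two copies of zggzggzggzg with 'g' between the halves.

zggzggzggzggzggzggzggzg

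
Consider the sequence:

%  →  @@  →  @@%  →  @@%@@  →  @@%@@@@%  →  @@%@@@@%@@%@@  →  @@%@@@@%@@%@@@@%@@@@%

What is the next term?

Each term (from the third on) is the previous term followed by the one before it: term 3 = @@·% = @@%.
So term 8 is @@%@@@@%@@%@@@@%@@@@%·@@%@@@@%@@%@@.

@@%@@@@%@@%@@@@%@@@@%@@%@@@@%@@%@@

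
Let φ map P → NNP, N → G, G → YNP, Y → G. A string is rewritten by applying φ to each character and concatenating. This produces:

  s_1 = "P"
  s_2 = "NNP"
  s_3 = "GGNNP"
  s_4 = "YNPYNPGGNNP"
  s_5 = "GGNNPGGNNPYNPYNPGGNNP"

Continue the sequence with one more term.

Rewriting the 21 symbols of GGNNPGGNNPYNPYNPGGNNP one by one yields YNP YNP G G NNP YNP YNP G G NNP G G NNP G G NNP YNP YNP G G NNP; concatenated:

YNPYNPGGNNPYNPYNPGGNNPGGNNPGGNNPYNPYNPGGNNP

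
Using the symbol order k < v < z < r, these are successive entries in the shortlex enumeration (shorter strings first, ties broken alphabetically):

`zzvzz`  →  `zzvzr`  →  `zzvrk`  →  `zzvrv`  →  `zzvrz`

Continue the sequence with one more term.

zzvrr

Treat zzvrz as a base-4 numeral over the given alphabet and add one, carrying through any trailing r's.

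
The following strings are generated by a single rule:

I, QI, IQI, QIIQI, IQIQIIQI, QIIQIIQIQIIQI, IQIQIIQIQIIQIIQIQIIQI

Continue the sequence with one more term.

Each term (from the third on) is the two preceding terms concatenated in order: term 3 = I·QI = IQI.
So term 8 is QIIQIIQIQIIQI·IQIQIIQIQIIQIIQIQIIQI.

QIIQIIQIQIIQIIQIQIIQIQIIQIIQIQIIQI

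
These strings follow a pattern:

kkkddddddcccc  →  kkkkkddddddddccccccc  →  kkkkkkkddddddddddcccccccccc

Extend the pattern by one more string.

kkkkkkkkkddddddddddddccccccccccccc

The n-th term is 2n-1 k's then 2n+2 d's then 3n-2 c's, where the shown terms are n = 2, 3, 4.
At n = 5 the blocks have lengths 9, 12, 13.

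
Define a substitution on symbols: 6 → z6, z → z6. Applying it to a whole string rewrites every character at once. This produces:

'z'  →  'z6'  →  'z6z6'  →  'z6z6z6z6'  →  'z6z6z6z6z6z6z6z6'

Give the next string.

Rewriting the 16 symbols of z6z6z6z6z6z6z6z6 one by one yields z6 z6 z6 z6 z6 z6 z6 z6 z6 z6 z6 z6 z6 z6 z6 z6; concatenated:

z6z6z6z6z6z6z6z6z6z6z6z6z6z6z6z6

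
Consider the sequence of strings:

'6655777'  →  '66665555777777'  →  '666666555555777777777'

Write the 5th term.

66666666665555555555777777777777777

Each string has the form 6^{2n} 5^{2n} 7^{3n} (n = 1, 2, …).
For term 5, n = 5, so the run lengths are 10, 10, 15.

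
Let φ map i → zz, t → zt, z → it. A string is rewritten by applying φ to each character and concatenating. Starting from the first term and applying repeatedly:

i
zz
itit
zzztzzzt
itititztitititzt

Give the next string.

zzztzzztzzztitztzzztzzztzzztitzt

Applying the rule to each of the 16 symbols of itititztitititzt gives the pieces zz zt zz zt zz zt it zt zz zt zz zt zz zt it zt, which concatenate to the answer.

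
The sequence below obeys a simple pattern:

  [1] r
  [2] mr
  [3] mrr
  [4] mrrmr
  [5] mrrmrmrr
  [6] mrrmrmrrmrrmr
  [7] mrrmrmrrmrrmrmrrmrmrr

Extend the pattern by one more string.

mrrmrmrrmrrmrmrrmrmrrmrrmrmrrmrrmr

From term 3 onward, concatenate the last term with the second-to-last: mr·r = mrr, mrr·mr = mrrmr, …
So term 8 is mrrmrmrrmrrmrmrrmrmrr·mrrmrmrrmrrmr.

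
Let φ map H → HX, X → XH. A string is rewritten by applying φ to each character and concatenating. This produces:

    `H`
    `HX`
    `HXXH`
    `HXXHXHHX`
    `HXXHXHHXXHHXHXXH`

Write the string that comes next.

HXXHXHHXXHHXHXXHXHHXHXXHHXXHXHHX

Replace each of the 16 characters of HXXHXHHXXHHXHXXH in place — HX XH XH HX XH HX HX XH XH HX HX XH HX XH XH HX — and concatenate.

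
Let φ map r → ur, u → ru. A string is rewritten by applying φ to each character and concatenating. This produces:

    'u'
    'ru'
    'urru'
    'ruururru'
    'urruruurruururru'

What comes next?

ruururruurruruururruruurruururru

Replace each of the 16 characters of urruruurruururru in place — ru ur ur ru ur ru ru ur ur ru ru ur ru ur ur ru — and concatenate.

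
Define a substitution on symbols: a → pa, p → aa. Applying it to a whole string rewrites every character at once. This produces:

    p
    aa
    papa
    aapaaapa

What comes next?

Expanding aapaaapa: a→pa, a→pa, p→aa, a→pa, a→pa, a→pa, p→aa, a→pa. Concatenated: pa pa aa pa pa pa aa pa.

papaaapapapaaapa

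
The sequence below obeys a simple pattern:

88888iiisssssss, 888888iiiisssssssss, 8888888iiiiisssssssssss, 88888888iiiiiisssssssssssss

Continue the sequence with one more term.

Term n consists of n+2 8's, followed by n i's, followed by 2n+1 s's, where the shown terms are n = 3, 4, 5, 6.
Setting n = 7 gives 9, 7, 15 characters in each block.

888888888iiiiiiisssssssssssssss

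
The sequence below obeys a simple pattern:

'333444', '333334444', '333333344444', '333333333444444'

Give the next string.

333333333334444444

Reading off run lengths: 3 runs 3, 5, 7, 9; 4 runs 3, 4, 5, 6 — each is linear in n, where the shown terms are n = 2, 3, 4, 5.
Setting n = 6 gives 11, 7 characters in each block.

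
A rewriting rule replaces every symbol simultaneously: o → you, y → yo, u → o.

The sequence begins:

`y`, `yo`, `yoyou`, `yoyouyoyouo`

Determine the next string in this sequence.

yoyouyoyouoyoyouyoyouoyou

Rewriting each symbol of yoyouyoyouo: y→yo, o→you, y→yo, o→you, u→o, y→yo, o→you, y→yo, o→you, u→o, o→you, which concatenates to yo you yo you o yo you yo you o you.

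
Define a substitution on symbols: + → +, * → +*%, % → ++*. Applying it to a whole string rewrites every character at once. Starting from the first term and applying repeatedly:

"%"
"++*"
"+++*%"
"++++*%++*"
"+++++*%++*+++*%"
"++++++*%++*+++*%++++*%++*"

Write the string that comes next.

Rewriting the 25 symbols of ++++++*%++*+++*%++++*%++* one by one yields + + + + + + +*% ++* + + +*% + + + +*% ++* + + + + +*% ++* + + +*%; concatenated:

+++++++*%++*+++*%++++*%++*+++++*%++*+++*%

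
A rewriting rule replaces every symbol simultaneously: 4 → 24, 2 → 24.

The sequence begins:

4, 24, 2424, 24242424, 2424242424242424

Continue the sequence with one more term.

24242424242424242424242424242424

Replace each of the 16 characters of 2424242424242424 in place — 24 24 24 24 24 24 24 24 24 24 24 24 24 24 24 24 — and concatenate.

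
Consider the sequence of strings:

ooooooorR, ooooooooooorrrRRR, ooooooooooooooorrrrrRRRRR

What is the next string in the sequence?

ooooooooooooooooooorrrrrrrRRRRRRR

The n-th term is 4n+3 o's then 2n-1 r's then 2n-1 R's (n = 1, 2, …).
At n = 4 the blocks have lengths 19, 7, 7.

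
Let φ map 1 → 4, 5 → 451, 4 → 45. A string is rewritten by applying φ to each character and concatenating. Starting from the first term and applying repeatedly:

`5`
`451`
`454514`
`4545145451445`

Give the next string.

45451454514454514545144545451

Replace each of the 13 characters of 4545145451445 in place — 45 451 45 451 4 45 451 45 451 4 45 45 451 — and concatenate.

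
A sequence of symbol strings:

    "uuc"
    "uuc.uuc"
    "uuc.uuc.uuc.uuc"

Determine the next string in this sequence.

uuc.uuc.uuc.uuc.uuc.uuc.uuc.uuc

Every step duplicates the string with '.' between the halves.
One more doubling of uuc.uuc.uuc.uuc gives the answer.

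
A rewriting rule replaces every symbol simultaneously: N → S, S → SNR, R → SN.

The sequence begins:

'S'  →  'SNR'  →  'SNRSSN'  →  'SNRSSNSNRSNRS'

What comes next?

SNRSSNSNRSNRSSNRSSNSNRSSNSNR

φ(SNRSSNSNRSNRS) expands symbol-by-symbol to SNR S SN SNR SNR S SNR S SN SNR S SN SNR; joining the 13 pieces gives the next term.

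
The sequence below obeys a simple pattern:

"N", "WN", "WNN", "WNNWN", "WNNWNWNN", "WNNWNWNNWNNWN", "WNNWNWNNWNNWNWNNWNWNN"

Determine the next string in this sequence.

WNNWNWNNWNNWNWNNWNWNNWNNWNWNNWNNWN

This is a Fibonacci-style word recurrence s(k) = s(k−1)·s(k−2): e.g. WN·N = WNN.
Continuing: WNNWNWNNWNNWNWNNWNWNN · WNNWNWNNWNNWN gives term 8.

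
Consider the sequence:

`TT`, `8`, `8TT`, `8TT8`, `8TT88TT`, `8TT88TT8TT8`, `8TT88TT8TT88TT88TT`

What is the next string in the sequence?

This is a Fibonacci-style word recurrence s(k) = s(k−1)·s(k−2): e.g. 8·TT = 8TT.
Continuing: 8TT88TT8TT88TT88TT · 8TT88TT8TT8 gives term 8.

8TT88TT8TT88TT88TT8TT88TT8TT8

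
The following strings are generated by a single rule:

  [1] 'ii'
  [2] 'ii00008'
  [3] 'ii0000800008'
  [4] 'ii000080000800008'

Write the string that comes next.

Every step adds 00008 to the end: s(k+1) = s(k)·00008.
Applying this once more to ii000080000800008:

ii00008000080000800008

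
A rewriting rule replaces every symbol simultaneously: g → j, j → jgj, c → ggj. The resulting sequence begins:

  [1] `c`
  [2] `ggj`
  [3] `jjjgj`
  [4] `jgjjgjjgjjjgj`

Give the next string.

jgjjjgjjgjjjgjjgjjjgjjgjjgjjjgj

φ(jgjjgjjgjjjgj) expands symbol-by-symbol to jgj j jgj jgj j jgj jgj j jgj jgj jgj j jgj; joining the 13 pieces gives the next term.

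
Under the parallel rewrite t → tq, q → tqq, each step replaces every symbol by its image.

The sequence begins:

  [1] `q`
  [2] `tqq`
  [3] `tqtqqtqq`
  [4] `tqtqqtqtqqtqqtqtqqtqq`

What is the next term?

tqtqqtqtqqtqqtqtqqtqtqqtqqtqtqqtqqtqtqqtqtqqtqqtqtqqtqq

Applying the rule to each of the 21 symbols of tqtqqtqtqqtqqtqtqqtqq gives the pieces tq tqq tq tqq tqq tq tqq tq tqq tqq tq tqq tqq tq tqq tq tqq tqq tq tqq tqq, which concatenate to the answer.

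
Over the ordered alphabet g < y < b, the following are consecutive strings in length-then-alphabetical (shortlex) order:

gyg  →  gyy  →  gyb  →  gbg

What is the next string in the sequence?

gby

Find the rightmost character of gbg below b, bump it to the next letter, and reset everything to its right to g.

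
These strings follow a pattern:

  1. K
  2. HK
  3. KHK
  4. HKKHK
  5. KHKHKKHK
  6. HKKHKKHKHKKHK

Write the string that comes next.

From term 3 onward, concatenate the second-to-last term with the last: K·HK = KHK, HK·KHK = HKKHK, …
The next term joins KHKHKKHK and HKKHKKHKHKKHK.

KHKHKKHKHKKHKKHKHKKHK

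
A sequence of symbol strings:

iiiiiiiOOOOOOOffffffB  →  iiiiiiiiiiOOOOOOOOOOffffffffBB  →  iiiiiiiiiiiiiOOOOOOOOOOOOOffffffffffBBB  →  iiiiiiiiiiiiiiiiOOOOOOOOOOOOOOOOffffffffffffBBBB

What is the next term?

iiiiiiiiiiiiiiiiiiiOOOOOOOOOOOOOOOOOOOffffffffffffffBBBBB

Each string has the form i^{3n+1} O^{3n+1} f^{2n+2} B^{n-1}, where the shown terms are n = 2, 3, 4, 5.
At n = 6 the blocks have lengths 19, 19, 14, 5.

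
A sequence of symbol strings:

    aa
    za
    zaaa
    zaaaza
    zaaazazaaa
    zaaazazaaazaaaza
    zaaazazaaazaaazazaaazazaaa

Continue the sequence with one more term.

This is a Fibonacci-style word recurrence s(k) = s(k−1)·s(k−2): e.g. za·aa = zaaa.
The next term joins zaaazazaaazaaazazaaazazaaa and zaaazazaaazaaaza.

zaaazazaaazaaazazaaazazaaazaaazazaaazaaaza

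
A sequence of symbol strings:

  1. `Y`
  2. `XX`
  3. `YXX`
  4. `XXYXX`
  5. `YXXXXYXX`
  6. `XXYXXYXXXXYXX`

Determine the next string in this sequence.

YXXXXYXXXXYXXYXXXXYXX

Each term (from the third on) is the two preceding terms concatenated in order: term 3 = Y·XX = YXX.
So term 7 is YXXXXYXX·XXYXXYXXXXYXX.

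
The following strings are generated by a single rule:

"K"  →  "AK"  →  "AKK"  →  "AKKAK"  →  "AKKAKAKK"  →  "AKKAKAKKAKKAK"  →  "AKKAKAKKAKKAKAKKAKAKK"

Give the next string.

AKKAKAKKAKKAKAKKAKAKKAKKAKAKKAKKAK

Each term (from the third on) is the previous term followed by the one before it: term 3 = AK·K = AKK.
Continuing: AKKAKAKKAKKAKAKKAKAKK · AKKAKAKKAKKAK gives term 8.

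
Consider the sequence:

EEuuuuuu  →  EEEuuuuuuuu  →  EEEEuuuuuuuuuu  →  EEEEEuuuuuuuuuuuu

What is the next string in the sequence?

Term n consists of n-1 E's, followed by 2n u's, where the shown terms are n = 3, 4, 5, 6.
Setting n = 7 gives 6, 14 characters in each block.

EEEEEEuuuuuuuuuuuuuu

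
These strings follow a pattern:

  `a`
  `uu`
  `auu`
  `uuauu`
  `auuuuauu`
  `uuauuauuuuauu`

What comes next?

auuuuauuuuauuauuuuauu

Each term (from the third on) is the two preceding terms concatenated in order: term 3 = a·uu = auu.
So term 7 is auuuuauu·uuauuauuuuauu.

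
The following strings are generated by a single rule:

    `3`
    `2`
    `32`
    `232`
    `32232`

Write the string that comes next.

This is a Fibonacci-style word recurrence s(k) = s(k−2)·s(k−1): e.g. 3·2 = 32.
The next term joins 232 and 32232.

23232232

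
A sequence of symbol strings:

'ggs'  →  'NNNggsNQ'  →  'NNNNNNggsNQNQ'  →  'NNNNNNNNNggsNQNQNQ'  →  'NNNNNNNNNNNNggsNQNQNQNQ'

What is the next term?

NNNNNNNNNNNNNNNggsNQNQNQNQNQ

Each term wraps the previous one in NNN on the left and NQ on the right.
So the next term is NNN·NNNNNNNNNNNNggsNQNQNQNQ·NQ.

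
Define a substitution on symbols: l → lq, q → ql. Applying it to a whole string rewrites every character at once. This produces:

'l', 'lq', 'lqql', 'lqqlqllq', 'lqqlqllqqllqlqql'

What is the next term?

lqqlqllqqllqlqqlqllqlqqllqqlqllq

Replace each of the 16 characters of lqqlqllqqllqlqql in place — lq ql ql lq ql lq lq ql ql lq lq ql lq ql ql lq — and concatenate.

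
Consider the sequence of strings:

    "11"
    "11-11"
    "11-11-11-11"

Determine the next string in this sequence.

s(k+1) = s(k)·-·s(k) — each term doubles the last with '-' between the halves.
So the next term is two copies of 11-11-11-11 with '-' between the halves.

11-11-11-11-11-11-11-11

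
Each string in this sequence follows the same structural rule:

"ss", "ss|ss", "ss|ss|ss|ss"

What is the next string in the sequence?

Every step duplicates the string with '|' between the halves.
So the next term is two copies of ss|ss|ss|ss with '|' between the halves.

ss|ss|ss|ss|ss|ss|ss|ss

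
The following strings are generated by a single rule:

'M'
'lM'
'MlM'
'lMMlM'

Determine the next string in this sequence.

This is a Fibonacci-style word recurrence s(k) = s(k−2)·s(k−1): e.g. M·lM = MlM.
Continuing: MlM · lMMlM gives term 5.

MlMlMMlM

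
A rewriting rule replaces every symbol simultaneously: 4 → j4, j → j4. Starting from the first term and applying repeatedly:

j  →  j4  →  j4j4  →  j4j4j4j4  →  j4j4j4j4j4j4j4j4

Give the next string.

Applying the rule to each of the 16 symbols of j4j4j4j4j4j4j4j4 gives the pieces j4 j4 j4 j4 j4 j4 j4 j4 j4 j4 j4 j4 j4 j4 j4 j4, which concatenate to the answer.

j4j4j4j4j4j4j4j4j4j4j4j4j4j4j4j4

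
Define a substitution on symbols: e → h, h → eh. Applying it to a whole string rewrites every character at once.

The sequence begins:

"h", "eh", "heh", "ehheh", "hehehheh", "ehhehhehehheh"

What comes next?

hehehhehehhehhehehheh

Applying the rule to each of the 13 symbols of ehhehhehehheh gives the pieces h eh eh h eh eh h eh h eh eh h eh, which concatenate to the answer.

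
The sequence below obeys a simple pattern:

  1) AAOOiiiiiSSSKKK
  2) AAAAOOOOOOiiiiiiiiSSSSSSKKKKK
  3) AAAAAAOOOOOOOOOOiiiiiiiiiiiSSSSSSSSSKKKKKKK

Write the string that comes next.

The n-th term is 2n A's then 4n-2 O's then 3n+2 i's then 3n S's then 2n+1 K's (n = 1, 2, …).
Setting n = 4 gives 8, 14, 14, 12, 9 characters in each block.

AAAAAAAAOOOOOOOOOOOOOOiiiiiiiiiiiiiiSSSSSSSSSSSSKKKKKKKKK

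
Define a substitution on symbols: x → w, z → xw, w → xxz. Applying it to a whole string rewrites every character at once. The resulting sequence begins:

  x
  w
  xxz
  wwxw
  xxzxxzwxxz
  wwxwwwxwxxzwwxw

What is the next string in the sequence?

Applying the rule to each of the 15 symbols of wwxwwwxwxxzwwxw gives the pieces xxz xxz w xxz xxz xxz w xxz w w xw xxz xxz w xxz, which concatenate to the answer.

xxzxxzwxxzxxzxxzwxxzwwxwxxzxxzwxxz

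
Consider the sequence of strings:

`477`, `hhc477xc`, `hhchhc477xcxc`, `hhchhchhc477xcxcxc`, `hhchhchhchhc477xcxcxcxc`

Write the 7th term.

hhchhchhchhchhchhc477xcxcxcxcxcxc

Each term wraps the previous one in hhc on the left and xc on the right.
From hhchhchhchhc477xcxcxcxc, 2 further steps: hhchhchhchhc477xcxcxcxc → hhchhchhchhchhc477xcxcxcxcxc → (answer).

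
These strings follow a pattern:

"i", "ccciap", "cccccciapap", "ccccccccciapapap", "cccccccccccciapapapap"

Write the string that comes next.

ccccccccccccccciapapapapap

s(k+1) = ccc·s(k)·ap, so each term gains ccc as a prefix and ap as a suffix.
One more step from cccccccccccciapapapap gives the answer.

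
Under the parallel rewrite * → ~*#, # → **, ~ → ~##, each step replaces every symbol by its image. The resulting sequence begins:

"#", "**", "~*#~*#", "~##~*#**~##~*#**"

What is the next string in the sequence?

Rewriting the 16 symbols of ~##~*#**~##~*#** one by one yields ~## ** ** ~## ~*# ** ~*# ~*# ~## ** ** ~## ~*# ** ~*# ~*#; concatenated:

~##****~##~*#**~*#~*#~##****~##~*#**~*#~*#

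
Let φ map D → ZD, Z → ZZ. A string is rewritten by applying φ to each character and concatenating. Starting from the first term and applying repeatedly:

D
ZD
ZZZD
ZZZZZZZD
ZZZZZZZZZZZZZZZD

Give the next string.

Replace each of the 16 characters of ZZZZZZZZZZZZZZZD in place — ZZ ZZ ZZ ZZ ZZ ZZ ZZ ZZ ZZ ZZ ZZ ZZ ZZ ZZ ZZ ZD — and concatenate.

ZZZZZZZZZZZZZZZZZZZZZZZZZZZZZZZD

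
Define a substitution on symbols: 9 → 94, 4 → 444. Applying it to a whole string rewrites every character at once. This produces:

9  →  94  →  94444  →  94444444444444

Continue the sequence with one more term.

94444444444444444444444444444444444444444

Applying the rule to each of the 14 symbols of 94444444444444 gives the pieces 94 444 444 444 444 444 444 444 444 444 444 444 444 444, which concatenate to the answer.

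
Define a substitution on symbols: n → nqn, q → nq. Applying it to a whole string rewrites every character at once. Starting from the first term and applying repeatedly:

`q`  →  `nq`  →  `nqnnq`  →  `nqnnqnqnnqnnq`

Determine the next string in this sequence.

Replace each of the 13 characters of nqnnqnqnnqnnq in place — nqn nq nqn nqn nq nqn nq nqn nqn nq nqn nqn nq — and concatenate.

nqnnqnqnnqnnqnqnnqnqnnqnnqnqnnqnnq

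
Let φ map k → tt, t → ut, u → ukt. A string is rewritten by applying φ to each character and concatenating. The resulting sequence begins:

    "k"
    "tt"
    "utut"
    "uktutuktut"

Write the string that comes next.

uktttutuktutuktttutuktut

Expanding uktutuktut: u→ukt, k→tt, t→ut, u→ukt, t→ut, u→ukt, k→tt, t→ut, u→ukt, t→ut. Concatenated: ukt tt ut ukt ut ukt tt ut ukt ut.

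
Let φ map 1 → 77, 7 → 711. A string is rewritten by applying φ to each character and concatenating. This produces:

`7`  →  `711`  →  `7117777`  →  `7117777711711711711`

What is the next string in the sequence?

71177777117117117117117777711777771177777117777

Replace each of the 19 characters of 7117777711711711711 in place — 711 77 77 711 711 711 711 711 77 77 711 77 77 711 77 77 711 77 77 — and concatenate.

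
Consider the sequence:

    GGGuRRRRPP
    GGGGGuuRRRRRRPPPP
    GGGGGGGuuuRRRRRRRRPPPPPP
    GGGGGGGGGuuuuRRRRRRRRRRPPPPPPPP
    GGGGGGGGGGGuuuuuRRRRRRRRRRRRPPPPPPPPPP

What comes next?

GGGGGGGGGGGGGuuuuuuRRRRRRRRRRRRRRPPPPPPPPPPPP

The n-th term is 2n+1 G's then n u's then 2n+2 R's then 2n P's (n = 1, 2, …).
At n = 6 the blocks have lengths 13, 6, 14, 12.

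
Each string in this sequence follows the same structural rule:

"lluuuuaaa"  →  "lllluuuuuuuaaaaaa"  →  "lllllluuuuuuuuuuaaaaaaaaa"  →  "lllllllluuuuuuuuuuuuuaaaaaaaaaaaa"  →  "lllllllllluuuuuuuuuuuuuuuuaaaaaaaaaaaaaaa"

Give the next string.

lllllllllllluuuuuuuuuuuuuuuuuuuaaaaaaaaaaaaaaaaaa

The n-th term is 2n l's then 3n+1 u's then 3n a's (n = 1, 2, …).
For the next term, n = 6, so the run lengths are 12, 19, 18.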